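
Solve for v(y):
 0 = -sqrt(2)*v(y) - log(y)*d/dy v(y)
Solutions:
 v(y) = C1*exp(-sqrt(2)*li(y))


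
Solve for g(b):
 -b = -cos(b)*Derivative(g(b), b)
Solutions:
 g(b) = C1 + Integral(b/cos(b), b)


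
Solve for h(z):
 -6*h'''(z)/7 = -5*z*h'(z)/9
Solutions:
 h(z) = C1 + Integral(C2*airyai(2^(2/3)*35^(1/3)*z/6) + C3*airybi(2^(2/3)*35^(1/3)*z/6), z)


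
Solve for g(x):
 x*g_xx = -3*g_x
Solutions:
 g(x) = C1 + C2/x^2


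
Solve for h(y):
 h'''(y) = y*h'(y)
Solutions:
 h(y) = C1 + Integral(C2*airyai(y) + C3*airybi(y), y)


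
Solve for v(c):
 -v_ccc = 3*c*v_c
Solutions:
 v(c) = C1 + Integral(C2*airyai(-3^(1/3)*c) + C3*airybi(-3^(1/3)*c), c)


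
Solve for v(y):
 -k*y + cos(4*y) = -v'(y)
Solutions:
 v(y) = C1 + k*y^2/2 - sin(4*y)/4


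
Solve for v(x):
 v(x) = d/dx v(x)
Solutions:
 v(x) = C1*exp(x)


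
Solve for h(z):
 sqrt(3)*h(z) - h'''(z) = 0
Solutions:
 h(z) = C3*exp(3^(1/6)*z) + (C1*sin(3^(2/3)*z/2) + C2*cos(3^(2/3)*z/2))*exp(-3^(1/6)*z/2)


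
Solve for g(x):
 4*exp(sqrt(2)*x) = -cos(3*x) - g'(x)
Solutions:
 g(x) = C1 - 2*sqrt(2)*exp(sqrt(2)*x) - sin(3*x)/3


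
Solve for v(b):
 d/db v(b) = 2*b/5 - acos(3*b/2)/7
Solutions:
 v(b) = C1 + b^2/5 - b*acos(3*b/2)/7 + sqrt(4 - 9*b^2)/21


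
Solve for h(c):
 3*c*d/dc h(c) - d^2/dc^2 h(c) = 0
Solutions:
 h(c) = C1 + C2*erfi(sqrt(6)*c/2)


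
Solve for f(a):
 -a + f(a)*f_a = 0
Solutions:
 f(a) = -sqrt(C1 + a^2)
 f(a) = sqrt(C1 + a^2)


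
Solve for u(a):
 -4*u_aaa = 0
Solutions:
 u(a) = C1 + C2*a + C3*a^2


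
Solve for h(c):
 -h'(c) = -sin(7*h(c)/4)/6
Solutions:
 -c/6 + 2*log(cos(7*h(c)/4) - 1)/7 - 2*log(cos(7*h(c)/4) + 1)/7 = C1


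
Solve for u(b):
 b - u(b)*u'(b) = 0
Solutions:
 u(b) = -sqrt(C1 + b^2)
 u(b) = sqrt(C1 + b^2)


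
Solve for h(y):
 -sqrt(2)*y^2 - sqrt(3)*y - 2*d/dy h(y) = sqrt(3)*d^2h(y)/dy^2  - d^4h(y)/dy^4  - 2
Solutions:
 h(y) = C1 + C2*exp(-y*(sqrt(3)/(sqrt(1 - sqrt(3)/9) + 1)^(1/3) + 3*(sqrt(1 - sqrt(3)/9) + 1)^(1/3))/6)*sin(y*(-sqrt(3)*(sqrt(1 - sqrt(3)/9) + 1)^(1/3) + (sqrt(1 - sqrt(3)/9) + 1)^(-1/3))/2) + C3*exp(-y*(sqrt(3)/(sqrt(1 - sqrt(3)/9) + 1)^(1/3) + 3*(sqrt(1 - sqrt(3)/9) + 1)^(1/3))/6)*cos(y*(-sqrt(3)*(sqrt(1 - sqrt(3)/9) + 1)^(1/3) + (sqrt(1 - sqrt(3)/9) + 1)^(-1/3))/2) + C4*exp(y*(sqrt(3)/(3*(sqrt(1 - sqrt(3)/9) + 1)^(1/3)) + (sqrt(1 - sqrt(3)/9) + 1)^(1/3))) - sqrt(2)*y^3/6 - sqrt(3)*y^2/4 + sqrt(6)*y^2/4 - 3*sqrt(2)*y/4 + 7*y/4


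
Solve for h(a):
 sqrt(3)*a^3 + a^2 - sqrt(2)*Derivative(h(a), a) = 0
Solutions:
 h(a) = C1 + sqrt(6)*a^4/8 + sqrt(2)*a^3/6


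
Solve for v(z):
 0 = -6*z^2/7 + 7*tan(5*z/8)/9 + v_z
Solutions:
 v(z) = C1 + 2*z^3/7 + 56*log(cos(5*z/8))/45


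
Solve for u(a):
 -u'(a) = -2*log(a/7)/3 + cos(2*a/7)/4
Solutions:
 u(a) = C1 + 2*a*log(a)/3 - 2*a*log(7)/3 - 2*a/3 - 7*sin(2*a/7)/8


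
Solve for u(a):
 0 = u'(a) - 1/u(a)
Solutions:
 u(a) = -sqrt(C1 + 2*a)
 u(a) = sqrt(C1 + 2*a)


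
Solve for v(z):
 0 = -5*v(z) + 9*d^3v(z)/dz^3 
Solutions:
 v(z) = C3*exp(15^(1/3)*z/3) + (C1*sin(3^(5/6)*5^(1/3)*z/6) + C2*cos(3^(5/6)*5^(1/3)*z/6))*exp(-15^(1/3)*z/6)


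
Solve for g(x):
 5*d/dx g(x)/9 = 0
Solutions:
 g(x) = C1


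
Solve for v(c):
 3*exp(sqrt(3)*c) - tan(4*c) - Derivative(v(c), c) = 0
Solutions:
 v(c) = C1 + sqrt(3)*exp(sqrt(3)*c) + log(cos(4*c))/4


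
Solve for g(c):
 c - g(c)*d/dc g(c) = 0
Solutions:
 g(c) = -sqrt(C1 + c^2)
 g(c) = sqrt(C1 + c^2)


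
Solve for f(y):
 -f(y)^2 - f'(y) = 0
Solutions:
 f(y) = 1/(C1 + y)


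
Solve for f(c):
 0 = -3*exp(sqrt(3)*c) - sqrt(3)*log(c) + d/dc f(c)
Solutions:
 f(c) = C1 + sqrt(3)*c*log(c) - sqrt(3)*c + sqrt(3)*exp(sqrt(3)*c)


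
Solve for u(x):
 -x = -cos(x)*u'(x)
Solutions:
 u(x) = C1 + Integral(x/cos(x), x)


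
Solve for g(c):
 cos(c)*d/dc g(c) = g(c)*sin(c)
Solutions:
 g(c) = C1/cos(c)


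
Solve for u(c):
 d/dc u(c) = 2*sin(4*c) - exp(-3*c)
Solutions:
 u(c) = C1 - cos(4*c)/2 + exp(-3*c)/3


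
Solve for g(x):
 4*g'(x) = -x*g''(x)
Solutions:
 g(x) = C1 + C2/x^3


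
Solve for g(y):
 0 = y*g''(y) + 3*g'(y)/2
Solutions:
 g(y) = C1 + C2/sqrt(y)


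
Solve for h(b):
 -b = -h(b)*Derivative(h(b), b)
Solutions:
 h(b) = -sqrt(C1 + b^2)
 h(b) = sqrt(C1 + b^2)


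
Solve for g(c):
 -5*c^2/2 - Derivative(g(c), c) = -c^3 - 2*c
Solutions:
 g(c) = C1 + c^4/4 - 5*c^3/6 + c^2


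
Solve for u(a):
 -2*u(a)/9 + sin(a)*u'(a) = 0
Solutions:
 u(a) = C1*(cos(a) - 1)^(1/9)/(cos(a) + 1)^(1/9)


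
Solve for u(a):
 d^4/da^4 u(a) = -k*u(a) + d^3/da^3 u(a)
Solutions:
 u(a) = C1*exp(a*Piecewise((-sqrt(1/4 - (-k)^(1/3))/2 - sqrt((-k)^(1/3) + 1/2 - 1/(4*sqrt(1/4 - (-k)^(1/3))))/2 + 1/4, Eq(k, 0)), (-sqrt(2*k/(3*(k/16 + sqrt(-k^3/27 + k^2/256))^(1/3)) + 2*(k/16 + sqrt(-k^3/27 + k^2/256))^(1/3) + 1/4)/2 - sqrt(-2*k/(3*(k/16 + sqrt(-k^3/27 + k^2/256))^(1/3)) - 2*(k/16 + sqrt(-k^3/27 + k^2/256))^(1/3) + 1/2 - 1/(4*sqrt(2*k/(3*(k/16 + sqrt(-k^3/27 + k^2/256))^(1/3)) + 2*(k/16 + sqrt(-k^3/27 + k^2/256))^(1/3) + 1/4)))/2 + 1/4, True))) + C2*exp(a*Piecewise((-sqrt(1/4 - (-k)^(1/3))/2 + sqrt((-k)^(1/3) + 1/2 - 1/(4*sqrt(1/4 - (-k)^(1/3))))/2 + 1/4, Eq(k, 0)), (-sqrt(2*k/(3*(k/16 + sqrt(-k^3/27 + k^2/256))^(1/3)) + 2*(k/16 + sqrt(-k^3/27 + k^2/256))^(1/3) + 1/4)/2 + sqrt(-2*k/(3*(k/16 + sqrt(-k^3/27 + k^2/256))^(1/3)) - 2*(k/16 + sqrt(-k^3/27 + k^2/256))^(1/3) + 1/2 - 1/(4*sqrt(2*k/(3*(k/16 + sqrt(-k^3/27 + k^2/256))^(1/3)) + 2*(k/16 + sqrt(-k^3/27 + k^2/256))^(1/3) + 1/4)))/2 + 1/4, True))) + C3*exp(a*Piecewise((sqrt(1/4 - (-k)^(1/3))/2 - sqrt((-k)^(1/3) + 1/2 + 1/(4*sqrt(1/4 - (-k)^(1/3))))/2 + 1/4, Eq(k, 0)), (sqrt(2*k/(3*(k/16 + sqrt(-k^3/27 + k^2/256))^(1/3)) + 2*(k/16 + sqrt(-k^3/27 + k^2/256))^(1/3) + 1/4)/2 - sqrt(-2*k/(3*(k/16 + sqrt(-k^3/27 + k^2/256))^(1/3)) - 2*(k/16 + sqrt(-k^3/27 + k^2/256))^(1/3) + 1/2 + 1/(4*sqrt(2*k/(3*(k/16 + sqrt(-k^3/27 + k^2/256))^(1/3)) + 2*(k/16 + sqrt(-k^3/27 + k^2/256))^(1/3) + 1/4)))/2 + 1/4, True))) + C4*exp(a*Piecewise((sqrt(1/4 - (-k)^(1/3))/2 + sqrt((-k)^(1/3) + 1/2 + 1/(4*sqrt(1/4 - (-k)^(1/3))))/2 + 1/4, Eq(k, 0)), (sqrt(2*k/(3*(k/16 + sqrt(-k^3/27 + k^2/256))^(1/3)) + 2*(k/16 + sqrt(-k^3/27 + k^2/256))^(1/3) + 1/4)/2 + sqrt(-2*k/(3*(k/16 + sqrt(-k^3/27 + k^2/256))^(1/3)) - 2*(k/16 + sqrt(-k^3/27 + k^2/256))^(1/3) + 1/2 + 1/(4*sqrt(2*k/(3*(k/16 + sqrt(-k^3/27 + k^2/256))^(1/3)) + 2*(k/16 + sqrt(-k^3/27 + k^2/256))^(1/3) + 1/4)))/2 + 1/4, True)))


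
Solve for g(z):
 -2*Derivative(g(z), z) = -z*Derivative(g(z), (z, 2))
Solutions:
 g(z) = C1 + C2*z^3


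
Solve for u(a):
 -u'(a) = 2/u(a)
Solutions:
 u(a) = -sqrt(C1 - 4*a)
 u(a) = sqrt(C1 - 4*a)


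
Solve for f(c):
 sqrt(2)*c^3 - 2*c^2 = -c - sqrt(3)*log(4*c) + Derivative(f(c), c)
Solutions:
 f(c) = C1 + sqrt(2)*c^4/4 - 2*c^3/3 + c^2/2 + sqrt(3)*c*log(c) - sqrt(3)*c + 2*sqrt(3)*c*log(2)


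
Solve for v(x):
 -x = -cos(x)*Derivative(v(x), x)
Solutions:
 v(x) = C1 + Integral(x/cos(x), x)


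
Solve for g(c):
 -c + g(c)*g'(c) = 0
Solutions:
 g(c) = -sqrt(C1 + c^2)
 g(c) = sqrt(C1 + c^2)


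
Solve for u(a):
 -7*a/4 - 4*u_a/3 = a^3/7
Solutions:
 u(a) = C1 - 3*a^4/112 - 21*a^2/32


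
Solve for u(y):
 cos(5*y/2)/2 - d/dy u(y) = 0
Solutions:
 u(y) = C1 + sin(5*y/2)/5


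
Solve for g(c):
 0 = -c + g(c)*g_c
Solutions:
 g(c) = -sqrt(C1 + c^2)
 g(c) = sqrt(C1 + c^2)


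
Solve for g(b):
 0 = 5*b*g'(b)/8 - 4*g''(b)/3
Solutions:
 g(b) = C1 + C2*erfi(sqrt(15)*b/8)


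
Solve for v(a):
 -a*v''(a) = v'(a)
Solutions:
 v(a) = C1 + C2*log(a)


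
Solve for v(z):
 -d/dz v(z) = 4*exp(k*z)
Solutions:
 v(z) = C1 - 4*exp(k*z)/k


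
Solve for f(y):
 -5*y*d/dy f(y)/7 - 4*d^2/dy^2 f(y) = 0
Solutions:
 f(y) = C1 + C2*erf(sqrt(70)*y/28)


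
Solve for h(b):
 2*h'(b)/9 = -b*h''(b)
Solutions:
 h(b) = C1 + C2*b^(7/9)


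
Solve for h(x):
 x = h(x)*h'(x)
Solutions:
 h(x) = -sqrt(C1 + x^2)
 h(x) = sqrt(C1 + x^2)


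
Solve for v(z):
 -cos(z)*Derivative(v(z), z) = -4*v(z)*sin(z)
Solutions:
 v(z) = C1/cos(z)^4


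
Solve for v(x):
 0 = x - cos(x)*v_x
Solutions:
 v(x) = C1 + Integral(x/cos(x), x)


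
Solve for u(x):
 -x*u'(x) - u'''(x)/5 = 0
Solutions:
 u(x) = C1 + Integral(C2*airyai(-5^(1/3)*x) + C3*airybi(-5^(1/3)*x), x)


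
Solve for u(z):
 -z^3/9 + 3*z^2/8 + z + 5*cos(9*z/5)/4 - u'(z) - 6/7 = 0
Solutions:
 u(z) = C1 - z^4/36 + z^3/8 + z^2/2 - 6*z/7 + 25*sin(9*z/5)/36


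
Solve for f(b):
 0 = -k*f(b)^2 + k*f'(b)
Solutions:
 f(b) = -1/(C1 + b)


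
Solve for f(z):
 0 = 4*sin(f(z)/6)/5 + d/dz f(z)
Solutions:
 4*z/5 + 3*log(cos(f(z)/6) - 1) - 3*log(cos(f(z)/6) + 1) = C1


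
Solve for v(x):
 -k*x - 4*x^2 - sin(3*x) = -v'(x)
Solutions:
 v(x) = C1 + k*x^2/2 + 4*x^3/3 - cos(3*x)/3


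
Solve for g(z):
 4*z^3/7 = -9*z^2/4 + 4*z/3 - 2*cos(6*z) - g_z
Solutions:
 g(z) = C1 - z^4/7 - 3*z^3/4 + 2*z^2/3 - sin(6*z)/3


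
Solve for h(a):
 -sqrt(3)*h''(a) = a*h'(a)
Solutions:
 h(a) = C1 + C2*erf(sqrt(2)*3^(3/4)*a/6)


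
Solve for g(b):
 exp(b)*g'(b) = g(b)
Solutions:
 g(b) = C1*exp(-exp(-b))


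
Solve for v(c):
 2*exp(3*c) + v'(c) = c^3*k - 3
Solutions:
 v(c) = C1 + c^4*k/4 - 3*c - 2*exp(3*c)/3


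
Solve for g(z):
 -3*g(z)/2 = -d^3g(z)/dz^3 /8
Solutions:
 g(z) = C3*exp(12^(1/3)*z) + (C1*sin(2^(2/3)*3^(5/6)*z/2) + C2*cos(2^(2/3)*3^(5/6)*z/2))*exp(-12^(1/3)*z/2)


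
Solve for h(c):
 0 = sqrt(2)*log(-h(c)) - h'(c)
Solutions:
 -li(-h(c)) = C1 + sqrt(2)*c


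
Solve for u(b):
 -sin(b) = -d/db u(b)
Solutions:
 u(b) = C1 - cos(b)


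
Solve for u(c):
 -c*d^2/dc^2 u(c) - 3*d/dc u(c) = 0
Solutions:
 u(c) = C1 + C2/c^2


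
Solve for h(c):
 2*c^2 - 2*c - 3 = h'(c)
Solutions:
 h(c) = C1 + 2*c^3/3 - c^2 - 3*c


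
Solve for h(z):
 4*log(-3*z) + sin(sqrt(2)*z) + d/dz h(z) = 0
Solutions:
 h(z) = C1 - 4*z*log(-z) - 4*z*log(3) + 4*z + sqrt(2)*cos(sqrt(2)*z)/2


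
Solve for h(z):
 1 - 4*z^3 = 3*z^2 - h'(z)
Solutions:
 h(z) = C1 + z^4 + z^3 - z


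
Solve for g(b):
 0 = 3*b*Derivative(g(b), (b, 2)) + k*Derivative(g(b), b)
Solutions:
 g(b) = C1 + b^(1 - re(k)/3)*(C2*sin(log(b)*Abs(im(k))/3) + C3*cos(log(b)*im(k)/3))


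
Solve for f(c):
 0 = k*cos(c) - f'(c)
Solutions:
 f(c) = C1 + k*sin(c)


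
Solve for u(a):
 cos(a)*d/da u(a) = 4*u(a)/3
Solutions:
 u(a) = C1*(sin(a) + 1)^(2/3)/(sin(a) - 1)^(2/3)


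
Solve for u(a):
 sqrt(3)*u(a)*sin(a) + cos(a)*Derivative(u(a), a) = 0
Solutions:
 u(a) = C1*cos(a)^(sqrt(3))


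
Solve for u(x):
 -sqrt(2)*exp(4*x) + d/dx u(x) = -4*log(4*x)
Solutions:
 u(x) = C1 - 4*x*log(x) + 4*x*(1 - 2*log(2)) + sqrt(2)*exp(4*x)/4


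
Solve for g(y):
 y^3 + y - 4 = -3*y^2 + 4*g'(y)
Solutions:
 g(y) = C1 + y^4/16 + y^3/4 + y^2/8 - y


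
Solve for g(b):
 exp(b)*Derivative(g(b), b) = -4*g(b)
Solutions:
 g(b) = C1*exp(4*exp(-b))


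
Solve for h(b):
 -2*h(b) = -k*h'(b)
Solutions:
 h(b) = C1*exp(2*b/k)


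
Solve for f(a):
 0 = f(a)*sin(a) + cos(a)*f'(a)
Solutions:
 f(a) = C1*cos(a)


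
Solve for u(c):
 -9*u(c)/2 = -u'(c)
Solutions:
 u(c) = C1*exp(9*c/2)


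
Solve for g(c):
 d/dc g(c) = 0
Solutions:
 g(c) = C1


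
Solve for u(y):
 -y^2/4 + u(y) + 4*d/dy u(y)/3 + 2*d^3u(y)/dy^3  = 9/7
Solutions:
 u(y) = C1*exp(-2^(1/3)*y*(-(27 + sqrt(857))^(1/3) + 4*2^(1/3)/(27 + sqrt(857))^(1/3))/12)*sin(2^(1/3)*sqrt(3)*y*(4*2^(1/3)/(27 + sqrt(857))^(1/3) + (27 + sqrt(857))^(1/3))/12) + C2*exp(-2^(1/3)*y*(-(27 + sqrt(857))^(1/3) + 4*2^(1/3)/(27 + sqrt(857))^(1/3))/12)*cos(2^(1/3)*sqrt(3)*y*(4*2^(1/3)/(27 + sqrt(857))^(1/3) + (27 + sqrt(857))^(1/3))/12) + C3*exp(2^(1/3)*y*(-(27 + sqrt(857))^(1/3) + 4*2^(1/3)/(27 + sqrt(857))^(1/3))/6) + y^2/4 - 2*y/3 + 137/63


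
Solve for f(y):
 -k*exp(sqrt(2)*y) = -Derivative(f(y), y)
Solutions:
 f(y) = C1 + sqrt(2)*k*exp(sqrt(2)*y)/2


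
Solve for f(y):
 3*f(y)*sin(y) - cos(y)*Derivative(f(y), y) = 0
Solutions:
 f(y) = C1/cos(y)^3


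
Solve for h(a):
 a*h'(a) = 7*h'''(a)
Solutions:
 h(a) = C1 + Integral(C2*airyai(7^(2/3)*a/7) + C3*airybi(7^(2/3)*a/7), a)


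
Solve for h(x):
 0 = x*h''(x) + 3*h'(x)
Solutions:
 h(x) = C1 + C2/x^2


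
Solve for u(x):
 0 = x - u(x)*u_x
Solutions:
 u(x) = -sqrt(C1 + x^2)
 u(x) = sqrt(C1 + x^2)


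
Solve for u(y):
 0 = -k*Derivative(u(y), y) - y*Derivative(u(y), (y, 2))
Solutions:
 u(y) = C1 + y^(1 - re(k))*(C2*sin(log(y)*Abs(im(k))) + C3*cos(log(y)*im(k)))


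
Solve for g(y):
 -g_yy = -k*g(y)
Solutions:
 g(y) = C1*exp(-sqrt(k)*y) + C2*exp(sqrt(k)*y)


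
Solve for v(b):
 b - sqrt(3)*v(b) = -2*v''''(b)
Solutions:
 v(b) = C1*exp(-2^(3/4)*3^(1/8)*b/2) + C2*exp(2^(3/4)*3^(1/8)*b/2) + C3*sin(2^(3/4)*3^(1/8)*b/2) + C4*cos(2^(3/4)*3^(1/8)*b/2) + sqrt(3)*b/3


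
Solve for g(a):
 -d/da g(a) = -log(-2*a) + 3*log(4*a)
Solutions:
 g(a) = C1 - 2*a*log(a) + a*(-5*log(2) + 2 + I*pi)


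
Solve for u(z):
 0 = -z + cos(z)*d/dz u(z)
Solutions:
 u(z) = C1 + Integral(z/cos(z), z)


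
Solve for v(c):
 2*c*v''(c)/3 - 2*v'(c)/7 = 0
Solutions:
 v(c) = C1 + C2*c^(10/7)


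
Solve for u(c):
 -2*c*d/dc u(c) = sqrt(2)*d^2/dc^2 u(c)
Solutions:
 u(c) = C1 + C2*erf(2^(3/4)*c/2)


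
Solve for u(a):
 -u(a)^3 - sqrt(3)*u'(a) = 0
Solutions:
 u(a) = -sqrt(6)*sqrt(-1/(C1 - sqrt(3)*a))/2
 u(a) = sqrt(6)*sqrt(-1/(C1 - sqrt(3)*a))/2


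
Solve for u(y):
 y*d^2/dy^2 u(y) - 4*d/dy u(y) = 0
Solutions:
 u(y) = C1 + C2*y^5


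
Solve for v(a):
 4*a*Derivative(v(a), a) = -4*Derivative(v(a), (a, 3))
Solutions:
 v(a) = C1 + Integral(C2*airyai(-a) + C3*airybi(-a), a)


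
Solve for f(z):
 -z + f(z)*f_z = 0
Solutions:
 f(z) = -sqrt(C1 + z^2)
 f(z) = sqrt(C1 + z^2)


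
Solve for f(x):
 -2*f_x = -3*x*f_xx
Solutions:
 f(x) = C1 + C2*x^(5/3)


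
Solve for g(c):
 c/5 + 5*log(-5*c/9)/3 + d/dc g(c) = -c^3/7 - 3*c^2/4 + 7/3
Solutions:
 g(c) = C1 - c^4/28 - c^3/4 - c^2/10 - 5*c*log(-c)/3 + c*(-5*log(5)/3 + 10*log(3)/3 + 4)


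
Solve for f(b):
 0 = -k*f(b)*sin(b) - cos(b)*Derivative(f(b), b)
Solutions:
 f(b) = C1*exp(k*log(cos(b)))


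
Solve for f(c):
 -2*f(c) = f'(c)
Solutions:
 f(c) = C1*exp(-2*c)


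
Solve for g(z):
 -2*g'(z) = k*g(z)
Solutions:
 g(z) = C1*exp(-k*z/2)


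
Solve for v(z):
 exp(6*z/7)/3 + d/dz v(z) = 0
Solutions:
 v(z) = C1 - 7*exp(6*z/7)/18


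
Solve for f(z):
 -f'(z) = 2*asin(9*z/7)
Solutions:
 f(z) = C1 - 2*z*asin(9*z/7) - 2*sqrt(49 - 81*z^2)/9


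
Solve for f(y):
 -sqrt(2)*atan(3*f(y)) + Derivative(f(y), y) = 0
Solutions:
 Integral(1/atan(3*_y), (_y, f(y))) = C1 + sqrt(2)*y


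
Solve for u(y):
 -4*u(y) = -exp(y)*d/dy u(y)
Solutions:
 u(y) = C1*exp(-4*exp(-y))


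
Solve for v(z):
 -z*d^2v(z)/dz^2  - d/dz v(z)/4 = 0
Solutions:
 v(z) = C1 + C2*z^(3/4)


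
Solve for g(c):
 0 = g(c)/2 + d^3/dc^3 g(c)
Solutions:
 g(c) = C3*exp(-2^(2/3)*c/2) + (C1*sin(2^(2/3)*sqrt(3)*c/4) + C2*cos(2^(2/3)*sqrt(3)*c/4))*exp(2^(2/3)*c/4)


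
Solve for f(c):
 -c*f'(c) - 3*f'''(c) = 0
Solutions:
 f(c) = C1 + Integral(C2*airyai(-3^(2/3)*c/3) + C3*airybi(-3^(2/3)*c/3), c)


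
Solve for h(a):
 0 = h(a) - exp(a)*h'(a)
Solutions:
 h(a) = C1*exp(-exp(-a))


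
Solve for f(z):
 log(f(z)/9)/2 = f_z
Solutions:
 2*Integral(1/(-log(_y) + 2*log(3)), (_y, f(z))) = C1 - z


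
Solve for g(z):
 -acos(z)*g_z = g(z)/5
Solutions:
 g(z) = C1*exp(-Integral(1/acos(z), z)/5)


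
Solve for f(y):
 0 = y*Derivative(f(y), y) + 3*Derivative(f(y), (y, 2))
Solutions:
 f(y) = C1 + C2*erf(sqrt(6)*y/6)


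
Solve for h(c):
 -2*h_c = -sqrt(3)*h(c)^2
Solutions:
 h(c) = -2/(C1 + sqrt(3)*c)


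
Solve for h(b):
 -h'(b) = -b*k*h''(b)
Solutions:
 h(b) = C1 + b^(((re(k) + 1)*re(k) + im(k)^2)/(re(k)^2 + im(k)^2))*(C2*sin(log(b)*Abs(im(k))/(re(k)^2 + im(k)^2)) + C3*cos(log(b)*im(k)/(re(k)^2 + im(k)^2)))


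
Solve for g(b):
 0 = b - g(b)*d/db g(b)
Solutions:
 g(b) = -sqrt(C1 + b^2)
 g(b) = sqrt(C1 + b^2)


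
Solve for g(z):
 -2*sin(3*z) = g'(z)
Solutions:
 g(z) = C1 + 2*cos(3*z)/3


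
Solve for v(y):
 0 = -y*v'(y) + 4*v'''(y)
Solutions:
 v(y) = C1 + Integral(C2*airyai(2^(1/3)*y/2) + C3*airybi(2^(1/3)*y/2), y)


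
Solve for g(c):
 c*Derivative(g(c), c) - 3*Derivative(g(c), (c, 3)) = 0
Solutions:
 g(c) = C1 + Integral(C2*airyai(3^(2/3)*c/3) + C3*airybi(3^(2/3)*c/3), c)


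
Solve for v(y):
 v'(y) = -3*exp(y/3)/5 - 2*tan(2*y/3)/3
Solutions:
 v(y) = C1 - 9*exp(y/3)/5 + log(cos(2*y/3))


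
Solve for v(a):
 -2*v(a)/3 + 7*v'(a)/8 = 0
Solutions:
 v(a) = C1*exp(16*a/21)


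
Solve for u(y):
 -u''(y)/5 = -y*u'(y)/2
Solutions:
 u(y) = C1 + C2*erfi(sqrt(5)*y/2)


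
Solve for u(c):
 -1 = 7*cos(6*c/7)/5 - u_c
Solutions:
 u(c) = C1 + c + 49*sin(6*c/7)/30


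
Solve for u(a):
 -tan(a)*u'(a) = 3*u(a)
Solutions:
 u(a) = C1/sin(a)^3


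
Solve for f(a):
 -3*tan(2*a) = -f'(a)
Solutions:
 f(a) = C1 - 3*log(cos(2*a))/2


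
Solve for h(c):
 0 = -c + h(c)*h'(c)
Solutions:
 h(c) = -sqrt(C1 + c^2)
 h(c) = sqrt(C1 + c^2)


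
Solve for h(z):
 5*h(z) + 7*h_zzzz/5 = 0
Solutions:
 h(z) = (C1*sin(sqrt(10)*7^(3/4)*z/14) + C2*cos(sqrt(10)*7^(3/4)*z/14))*exp(-sqrt(10)*7^(3/4)*z/14) + (C3*sin(sqrt(10)*7^(3/4)*z/14) + C4*cos(sqrt(10)*7^(3/4)*z/14))*exp(sqrt(10)*7^(3/4)*z/14)


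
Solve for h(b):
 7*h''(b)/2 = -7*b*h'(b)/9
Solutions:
 h(b) = C1 + C2*erf(b/3)


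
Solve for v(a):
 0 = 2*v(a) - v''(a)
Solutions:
 v(a) = C1*exp(-sqrt(2)*a) + C2*exp(sqrt(2)*a)


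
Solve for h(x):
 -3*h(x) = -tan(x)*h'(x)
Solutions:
 h(x) = C1*sin(x)^3


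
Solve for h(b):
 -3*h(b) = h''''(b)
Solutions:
 h(b) = (C1*sin(sqrt(2)*3^(1/4)*b/2) + C2*cos(sqrt(2)*3^(1/4)*b/2))*exp(-sqrt(2)*3^(1/4)*b/2) + (C3*sin(sqrt(2)*3^(1/4)*b/2) + C4*cos(sqrt(2)*3^(1/4)*b/2))*exp(sqrt(2)*3^(1/4)*b/2)


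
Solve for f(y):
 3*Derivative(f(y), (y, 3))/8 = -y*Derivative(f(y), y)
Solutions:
 f(y) = C1 + Integral(C2*airyai(-2*3^(2/3)*y/3) + C3*airybi(-2*3^(2/3)*y/3), y)


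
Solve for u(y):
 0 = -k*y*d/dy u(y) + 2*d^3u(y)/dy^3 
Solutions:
 u(y) = C1 + Integral(C2*airyai(2^(2/3)*k^(1/3)*y/2) + C3*airybi(2^(2/3)*k^(1/3)*y/2), y)


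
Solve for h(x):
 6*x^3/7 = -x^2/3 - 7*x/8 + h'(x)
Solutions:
 h(x) = C1 + 3*x^4/14 + x^3/9 + 7*x^2/16


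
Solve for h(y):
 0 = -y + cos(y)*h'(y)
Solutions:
 h(y) = C1 + Integral(y/cos(y), y)


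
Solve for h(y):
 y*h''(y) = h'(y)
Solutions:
 h(y) = C1 + C2*y^2


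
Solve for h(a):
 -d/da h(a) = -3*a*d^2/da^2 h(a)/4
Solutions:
 h(a) = C1 + C2*a^(7/3)


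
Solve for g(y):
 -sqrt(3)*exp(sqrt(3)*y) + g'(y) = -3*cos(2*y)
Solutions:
 g(y) = C1 + exp(sqrt(3)*y) - 3*sin(2*y)/2


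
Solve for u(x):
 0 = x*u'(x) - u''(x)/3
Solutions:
 u(x) = C1 + C2*erfi(sqrt(6)*x/2)


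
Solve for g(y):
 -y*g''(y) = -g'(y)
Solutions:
 g(y) = C1 + C2*y^2


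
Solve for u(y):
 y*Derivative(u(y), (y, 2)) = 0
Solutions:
 u(y) = C1 + C2*y


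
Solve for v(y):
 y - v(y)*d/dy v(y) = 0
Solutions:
 v(y) = -sqrt(C1 + y^2)
 v(y) = sqrt(C1 + y^2)


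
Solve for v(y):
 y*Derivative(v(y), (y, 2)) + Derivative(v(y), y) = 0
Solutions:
 v(y) = C1 + C2*log(y)


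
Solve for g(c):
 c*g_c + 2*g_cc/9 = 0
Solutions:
 g(c) = C1 + C2*erf(3*c/2)


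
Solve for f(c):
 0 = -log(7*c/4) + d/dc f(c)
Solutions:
 f(c) = C1 + c*log(c) - c + c*log(7/4)


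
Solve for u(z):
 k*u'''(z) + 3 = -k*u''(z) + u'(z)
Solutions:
 u(z) = C1 + C2*exp(z*(-1 + sqrt(k*(k + 4))/k)/2) + C3*exp(-z*(1 + sqrt(k*(k + 4))/k)/2) + 3*z


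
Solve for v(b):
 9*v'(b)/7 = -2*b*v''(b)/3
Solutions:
 v(b) = C1 + C2/b^(13/14)


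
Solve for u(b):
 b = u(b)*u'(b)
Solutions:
 u(b) = -sqrt(C1 + b^2)
 u(b) = sqrt(C1 + b^2)


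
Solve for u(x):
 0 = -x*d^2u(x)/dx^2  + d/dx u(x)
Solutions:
 u(x) = C1 + C2*x^2


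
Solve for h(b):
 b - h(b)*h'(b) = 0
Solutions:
 h(b) = -sqrt(C1 + b^2)
 h(b) = sqrt(C1 + b^2)


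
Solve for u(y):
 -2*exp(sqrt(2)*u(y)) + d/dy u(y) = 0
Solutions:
 u(y) = sqrt(2)*(2*log(-1/(C1 + 2*y)) - log(2))/4


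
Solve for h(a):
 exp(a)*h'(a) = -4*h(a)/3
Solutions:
 h(a) = C1*exp(4*exp(-a)/3)


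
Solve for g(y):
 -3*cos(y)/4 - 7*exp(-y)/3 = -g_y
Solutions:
 g(y) = C1 + 3*sin(y)/4 - 7*exp(-y)/3


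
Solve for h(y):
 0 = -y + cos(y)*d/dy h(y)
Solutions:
 h(y) = C1 + Integral(y/cos(y), y)


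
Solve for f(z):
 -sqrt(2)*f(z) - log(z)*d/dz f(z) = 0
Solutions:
 f(z) = C1*exp(-sqrt(2)*li(z))


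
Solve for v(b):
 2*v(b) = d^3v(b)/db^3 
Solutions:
 v(b) = C3*exp(2^(1/3)*b) + (C1*sin(2^(1/3)*sqrt(3)*b/2) + C2*cos(2^(1/3)*sqrt(3)*b/2))*exp(-2^(1/3)*b/2)


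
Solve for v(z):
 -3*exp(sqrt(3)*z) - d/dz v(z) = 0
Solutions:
 v(z) = C1 - sqrt(3)*exp(sqrt(3)*z)


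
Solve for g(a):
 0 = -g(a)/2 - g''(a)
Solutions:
 g(a) = C1*sin(sqrt(2)*a/2) + C2*cos(sqrt(2)*a/2)


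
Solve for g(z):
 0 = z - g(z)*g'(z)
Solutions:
 g(z) = -sqrt(C1 + z^2)
 g(z) = sqrt(C1 + z^2)


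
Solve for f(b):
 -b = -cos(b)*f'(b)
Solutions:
 f(b) = C1 + Integral(b/cos(b), b)


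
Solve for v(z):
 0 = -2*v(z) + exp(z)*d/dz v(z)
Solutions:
 v(z) = C1*exp(-2*exp(-z))


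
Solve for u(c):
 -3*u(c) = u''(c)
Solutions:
 u(c) = C1*sin(sqrt(3)*c) + C2*cos(sqrt(3)*c)


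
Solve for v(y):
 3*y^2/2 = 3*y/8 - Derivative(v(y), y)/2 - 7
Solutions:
 v(y) = C1 - y^3 + 3*y^2/8 - 14*y


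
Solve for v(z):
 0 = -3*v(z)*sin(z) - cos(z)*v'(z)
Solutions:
 v(z) = C1*cos(z)^3


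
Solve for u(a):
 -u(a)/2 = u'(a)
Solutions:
 u(a) = C1*exp(-a/2)


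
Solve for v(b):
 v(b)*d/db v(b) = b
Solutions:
 v(b) = -sqrt(C1 + b^2)
 v(b) = sqrt(C1 + b^2)


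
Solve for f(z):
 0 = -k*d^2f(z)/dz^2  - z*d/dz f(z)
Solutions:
 f(z) = C1 + C2*sqrt(k)*erf(sqrt(2)*z*sqrt(1/k)/2)


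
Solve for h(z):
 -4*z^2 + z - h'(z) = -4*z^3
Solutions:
 h(z) = C1 + z^4 - 4*z^3/3 + z^2/2


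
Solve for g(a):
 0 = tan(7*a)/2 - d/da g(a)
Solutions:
 g(a) = C1 - log(cos(7*a))/14


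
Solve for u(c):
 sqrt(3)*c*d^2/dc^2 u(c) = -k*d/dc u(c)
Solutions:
 u(c) = C1 + c^(-sqrt(3)*re(k)/3 + 1)*(C2*sin(sqrt(3)*log(c)*Abs(im(k))/3) + C3*cos(sqrt(3)*log(c)*im(k)/3))


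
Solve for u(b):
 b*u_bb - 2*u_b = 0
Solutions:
 u(b) = C1 + C2*b^3


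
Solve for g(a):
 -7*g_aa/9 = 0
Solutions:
 g(a) = C1 + C2*a


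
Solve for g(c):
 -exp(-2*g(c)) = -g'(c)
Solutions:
 g(c) = log(-sqrt(C1 + 2*c))
 g(c) = log(C1 + 2*c)/2


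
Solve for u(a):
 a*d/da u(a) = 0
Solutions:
 u(a) = C1


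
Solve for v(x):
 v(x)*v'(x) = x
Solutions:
 v(x) = -sqrt(C1 + x^2)
 v(x) = sqrt(C1 + x^2)


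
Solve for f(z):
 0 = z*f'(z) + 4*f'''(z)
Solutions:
 f(z) = C1 + Integral(C2*airyai(-2^(1/3)*z/2) + C3*airybi(-2^(1/3)*z/2), z)


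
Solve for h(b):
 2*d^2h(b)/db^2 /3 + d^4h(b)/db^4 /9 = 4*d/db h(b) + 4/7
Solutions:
 h(b) = C1 + C2*exp(2^(1/3)*b*(-(9 + sqrt(83))^(1/3) + 2^(1/3)/(9 + sqrt(83))^(1/3))/2)*sin(2^(1/3)*sqrt(3)*b*(2^(1/3)/(9 + sqrt(83))^(1/3) + (9 + sqrt(83))^(1/3))/2) + C3*exp(2^(1/3)*b*(-(9 + sqrt(83))^(1/3) + 2^(1/3)/(9 + sqrt(83))^(1/3))/2)*cos(2^(1/3)*sqrt(3)*b*(2^(1/3)/(9 + sqrt(83))^(1/3) + (9 + sqrt(83))^(1/3))/2) + C4*exp(-2^(1/3)*b*(-(9 + sqrt(83))^(1/3) + 2^(1/3)/(9 + sqrt(83))^(1/3))) - b/7


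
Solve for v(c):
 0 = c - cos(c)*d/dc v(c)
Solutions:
 v(c) = C1 + Integral(c/cos(c), c)


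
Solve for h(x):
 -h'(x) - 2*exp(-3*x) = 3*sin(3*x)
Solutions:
 h(x) = C1 + cos(3*x) + 2*exp(-3*x)/3


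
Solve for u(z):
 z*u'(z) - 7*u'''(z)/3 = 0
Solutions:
 u(z) = C1 + Integral(C2*airyai(3^(1/3)*7^(2/3)*z/7) + C3*airybi(3^(1/3)*7^(2/3)*z/7), z)


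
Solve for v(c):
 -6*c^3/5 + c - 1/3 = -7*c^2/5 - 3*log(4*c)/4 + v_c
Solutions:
 v(c) = C1 - 3*c^4/10 + 7*c^3/15 + c^2/2 + 3*c*log(c)/4 - 13*c/12 + 3*c*log(2)/2


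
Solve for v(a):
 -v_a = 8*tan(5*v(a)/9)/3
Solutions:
 v(a) = -9*asin(C1*exp(-40*a/27))/5 + 9*pi/5
 v(a) = 9*asin(C1*exp(-40*a/27))/5


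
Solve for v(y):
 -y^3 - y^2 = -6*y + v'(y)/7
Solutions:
 v(y) = C1 - 7*y^4/4 - 7*y^3/3 + 21*y^2


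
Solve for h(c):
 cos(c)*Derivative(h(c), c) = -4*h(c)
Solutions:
 h(c) = C1*(sin(c)^2 - 2*sin(c) + 1)/(sin(c)^2 + 2*sin(c) + 1)


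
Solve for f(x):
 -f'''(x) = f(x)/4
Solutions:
 f(x) = C3*exp(-2^(1/3)*x/2) + (C1*sin(2^(1/3)*sqrt(3)*x/4) + C2*cos(2^(1/3)*sqrt(3)*x/4))*exp(2^(1/3)*x/4)


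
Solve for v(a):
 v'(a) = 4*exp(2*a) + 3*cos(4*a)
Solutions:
 v(a) = C1 + 2*exp(2*a) + 3*sin(4*a)/4


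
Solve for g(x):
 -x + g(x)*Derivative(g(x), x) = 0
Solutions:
 g(x) = -sqrt(C1 + x^2)
 g(x) = sqrt(C1 + x^2)


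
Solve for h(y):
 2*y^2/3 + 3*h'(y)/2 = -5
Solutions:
 h(y) = C1 - 4*y^3/27 - 10*y/3


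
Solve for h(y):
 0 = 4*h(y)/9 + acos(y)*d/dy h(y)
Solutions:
 h(y) = C1*exp(-4*Integral(1/acos(y), y)/9)


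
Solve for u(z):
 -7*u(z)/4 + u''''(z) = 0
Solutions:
 u(z) = C1*exp(-sqrt(2)*7^(1/4)*z/2) + C2*exp(sqrt(2)*7^(1/4)*z/2) + C3*sin(sqrt(2)*7^(1/4)*z/2) + C4*cos(sqrt(2)*7^(1/4)*z/2)


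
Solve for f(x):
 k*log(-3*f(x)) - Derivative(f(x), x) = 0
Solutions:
 Integral(1/(log(-_y) + log(3)), (_y, f(x))) = C1 + k*x


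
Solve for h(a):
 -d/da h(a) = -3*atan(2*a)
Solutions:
 h(a) = C1 + 3*a*atan(2*a) - 3*log(4*a^2 + 1)/4


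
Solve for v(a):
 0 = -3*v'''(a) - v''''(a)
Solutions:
 v(a) = C1 + C2*a + C3*a^2 + C4*exp(-3*a)


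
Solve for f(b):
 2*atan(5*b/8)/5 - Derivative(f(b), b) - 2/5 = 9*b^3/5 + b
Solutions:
 f(b) = C1 - 9*b^4/20 - b^2/2 + 2*b*atan(5*b/8)/5 - 2*b/5 - 8*log(25*b^2 + 64)/25


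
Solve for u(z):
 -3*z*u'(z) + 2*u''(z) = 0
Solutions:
 u(z) = C1 + C2*erfi(sqrt(3)*z/2)


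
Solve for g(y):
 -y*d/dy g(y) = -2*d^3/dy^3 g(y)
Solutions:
 g(y) = C1 + Integral(C2*airyai(2^(2/3)*y/2) + C3*airybi(2^(2/3)*y/2), y)


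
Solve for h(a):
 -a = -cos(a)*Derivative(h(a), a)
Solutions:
 h(a) = C1 + Integral(a/cos(a), a)


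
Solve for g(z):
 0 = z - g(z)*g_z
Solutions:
 g(z) = -sqrt(C1 + z^2)
 g(z) = sqrt(C1 + z^2)


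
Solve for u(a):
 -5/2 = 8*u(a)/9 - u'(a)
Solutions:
 u(a) = C1*exp(8*a/9) - 45/16


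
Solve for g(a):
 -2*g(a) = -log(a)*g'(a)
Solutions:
 g(a) = C1*exp(2*li(a))


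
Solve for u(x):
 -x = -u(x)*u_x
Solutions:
 u(x) = -sqrt(C1 + x^2)
 u(x) = sqrt(C1 + x^2)


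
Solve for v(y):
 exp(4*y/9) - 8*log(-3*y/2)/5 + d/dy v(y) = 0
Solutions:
 v(y) = C1 + 8*y*log(-y)/5 + 8*y*(-1 - log(2) + log(3))/5 - 9*exp(4*y/9)/4


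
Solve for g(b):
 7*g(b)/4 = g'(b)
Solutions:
 g(b) = C1*exp(7*b/4)


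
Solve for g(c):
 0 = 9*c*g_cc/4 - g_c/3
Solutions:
 g(c) = C1 + C2*c^(31/27)


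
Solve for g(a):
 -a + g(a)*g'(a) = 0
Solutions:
 g(a) = -sqrt(C1 + a^2)
 g(a) = sqrt(C1 + a^2)


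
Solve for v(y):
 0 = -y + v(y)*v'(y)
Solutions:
 v(y) = -sqrt(C1 + y^2)
 v(y) = sqrt(C1 + y^2)


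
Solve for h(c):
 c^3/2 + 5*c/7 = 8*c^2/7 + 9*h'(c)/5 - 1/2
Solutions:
 h(c) = C1 + 5*c^4/72 - 40*c^3/189 + 25*c^2/126 + 5*c/18


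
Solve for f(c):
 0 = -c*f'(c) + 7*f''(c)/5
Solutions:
 f(c) = C1 + C2*erfi(sqrt(70)*c/14)


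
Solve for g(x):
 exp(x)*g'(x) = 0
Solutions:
 g(x) = C1


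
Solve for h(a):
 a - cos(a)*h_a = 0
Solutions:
 h(a) = C1 + Integral(a/cos(a), a)


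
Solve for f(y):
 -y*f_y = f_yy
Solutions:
 f(y) = C1 + C2*erf(sqrt(2)*y/2)


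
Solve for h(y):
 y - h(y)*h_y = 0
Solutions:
 h(y) = -sqrt(C1 + y^2)
 h(y) = sqrt(C1 + y^2)


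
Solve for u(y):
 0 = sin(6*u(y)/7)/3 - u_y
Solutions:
 -y/3 + 7*log(cos(6*u(y)/7) - 1)/12 - 7*log(cos(6*u(y)/7) + 1)/12 = C1


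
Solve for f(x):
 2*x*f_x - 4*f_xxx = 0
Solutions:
 f(x) = C1 + Integral(C2*airyai(2^(2/3)*x/2) + C3*airybi(2^(2/3)*x/2), x)


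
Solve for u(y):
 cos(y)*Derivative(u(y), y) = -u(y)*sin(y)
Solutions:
 u(y) = C1*cos(y)


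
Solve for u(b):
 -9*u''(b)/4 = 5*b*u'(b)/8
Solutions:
 u(b) = C1 + C2*erf(sqrt(5)*b/6)


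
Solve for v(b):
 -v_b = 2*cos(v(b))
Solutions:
 v(b) = pi - asin((C1 + exp(4*b))/(C1 - exp(4*b)))
 v(b) = asin((C1 + exp(4*b))/(C1 - exp(4*b)))


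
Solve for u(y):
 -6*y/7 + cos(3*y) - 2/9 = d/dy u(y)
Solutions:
 u(y) = C1 - 3*y^2/7 - 2*y/9 + sin(3*y)/3


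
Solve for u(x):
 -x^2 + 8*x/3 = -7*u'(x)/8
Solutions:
 u(x) = C1 + 8*x^3/21 - 32*x^2/21


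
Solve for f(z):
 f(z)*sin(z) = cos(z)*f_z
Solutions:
 f(z) = C1/cos(z)


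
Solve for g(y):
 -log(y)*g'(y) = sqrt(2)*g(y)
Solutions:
 g(y) = C1*exp(-sqrt(2)*li(y))


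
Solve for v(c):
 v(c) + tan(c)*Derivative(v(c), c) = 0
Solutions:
 v(c) = C1/sin(c)


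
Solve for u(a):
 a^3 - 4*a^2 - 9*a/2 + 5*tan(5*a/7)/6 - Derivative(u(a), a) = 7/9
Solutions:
 u(a) = C1 + a^4/4 - 4*a^3/3 - 9*a^2/4 - 7*a/9 - 7*log(cos(5*a/7))/6


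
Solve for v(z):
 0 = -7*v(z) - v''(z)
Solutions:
 v(z) = C1*sin(sqrt(7)*z) + C2*cos(sqrt(7)*z)


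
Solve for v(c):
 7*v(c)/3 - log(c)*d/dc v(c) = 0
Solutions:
 v(c) = C1*exp(7*li(c)/3)


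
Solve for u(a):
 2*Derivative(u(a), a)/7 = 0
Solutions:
 u(a) = C1


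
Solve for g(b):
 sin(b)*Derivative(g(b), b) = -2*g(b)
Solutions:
 g(b) = C1*(cos(b) + 1)/(cos(b) - 1)


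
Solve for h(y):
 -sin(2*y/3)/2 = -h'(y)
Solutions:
 h(y) = C1 - 3*cos(2*y/3)/4


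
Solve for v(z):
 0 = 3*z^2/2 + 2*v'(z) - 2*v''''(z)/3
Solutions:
 v(z) = C1 + C4*exp(3^(1/3)*z) - z^3/4 + (C2*sin(3^(5/6)*z/2) + C3*cos(3^(5/6)*z/2))*exp(-3^(1/3)*z/2)


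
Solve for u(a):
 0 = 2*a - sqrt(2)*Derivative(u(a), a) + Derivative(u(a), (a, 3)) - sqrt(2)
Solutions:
 u(a) = C1 + C2*exp(-2^(1/4)*a) + C3*exp(2^(1/4)*a) + sqrt(2)*a^2/2 - a


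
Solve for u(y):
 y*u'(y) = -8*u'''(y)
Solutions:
 u(y) = C1 + Integral(C2*airyai(-y/2) + C3*airybi(-y/2), y)


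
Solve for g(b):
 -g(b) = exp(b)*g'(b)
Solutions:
 g(b) = C1*exp(exp(-b))


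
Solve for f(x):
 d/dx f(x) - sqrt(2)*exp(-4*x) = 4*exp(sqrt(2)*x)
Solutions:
 f(x) = C1 + 2*sqrt(2)*exp(sqrt(2)*x) - sqrt(2)*exp(-4*x)/4


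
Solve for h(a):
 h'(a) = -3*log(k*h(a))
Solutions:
 li(k*h(a))/k = C1 - 3*a


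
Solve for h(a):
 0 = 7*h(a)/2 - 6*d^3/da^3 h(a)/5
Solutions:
 h(a) = C3*exp(630^(1/3)*a/6) + (C1*sin(3^(1/6)*70^(1/3)*a/4) + C2*cos(3^(1/6)*70^(1/3)*a/4))*exp(-630^(1/3)*a/12)


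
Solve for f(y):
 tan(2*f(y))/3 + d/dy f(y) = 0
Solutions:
 f(y) = -asin(C1*exp(-2*y/3))/2 + pi/2
 f(y) = asin(C1*exp(-2*y/3))/2


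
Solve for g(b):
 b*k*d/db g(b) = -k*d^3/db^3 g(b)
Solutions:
 g(b) = C1 + Integral(C2*airyai(-b) + C3*airybi(-b), b)


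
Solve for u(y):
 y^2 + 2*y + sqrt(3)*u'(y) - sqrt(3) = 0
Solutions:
 u(y) = C1 - sqrt(3)*y^3/9 - sqrt(3)*y^2/3 + y


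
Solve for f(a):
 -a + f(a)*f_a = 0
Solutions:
 f(a) = -sqrt(C1 + a^2)
 f(a) = sqrt(C1 + a^2)


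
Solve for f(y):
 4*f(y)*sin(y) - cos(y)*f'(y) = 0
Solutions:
 f(y) = C1/cos(y)^4


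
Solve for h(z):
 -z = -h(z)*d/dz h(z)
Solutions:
 h(z) = -sqrt(C1 + z^2)
 h(z) = sqrt(C1 + z^2)


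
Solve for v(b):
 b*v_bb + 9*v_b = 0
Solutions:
 v(b) = C1 + C2/b^8


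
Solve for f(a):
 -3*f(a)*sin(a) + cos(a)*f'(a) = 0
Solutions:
 f(a) = C1/cos(a)^3


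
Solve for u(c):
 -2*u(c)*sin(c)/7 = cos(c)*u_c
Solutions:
 u(c) = C1*cos(c)^(2/7)


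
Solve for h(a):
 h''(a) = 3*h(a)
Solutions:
 h(a) = C1*exp(-sqrt(3)*a) + C2*exp(sqrt(3)*a)


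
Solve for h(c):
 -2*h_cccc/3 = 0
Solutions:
 h(c) = C1 + C2*c + C3*c^2 + C4*c^3


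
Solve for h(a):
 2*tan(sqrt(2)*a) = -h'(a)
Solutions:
 h(a) = C1 + sqrt(2)*log(cos(sqrt(2)*a))


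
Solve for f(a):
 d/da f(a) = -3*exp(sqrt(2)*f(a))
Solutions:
 f(a) = sqrt(2)*(2*log(1/(C1 + 3*a)) - log(2))/4


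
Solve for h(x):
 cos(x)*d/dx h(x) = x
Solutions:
 h(x) = C1 + Integral(x/cos(x), x)


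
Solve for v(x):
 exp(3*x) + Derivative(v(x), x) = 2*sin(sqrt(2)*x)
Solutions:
 v(x) = C1 - exp(3*x)/3 - sqrt(2)*cos(sqrt(2)*x)


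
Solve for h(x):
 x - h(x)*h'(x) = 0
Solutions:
 h(x) = -sqrt(C1 + x^2)
 h(x) = sqrt(C1 + x^2)


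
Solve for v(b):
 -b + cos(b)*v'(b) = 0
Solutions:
 v(b) = C1 + Integral(b/cos(b), b)


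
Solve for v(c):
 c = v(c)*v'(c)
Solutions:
 v(c) = -sqrt(C1 + c^2)
 v(c) = sqrt(C1 + c^2)


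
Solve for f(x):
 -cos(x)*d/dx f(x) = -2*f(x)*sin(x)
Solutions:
 f(x) = C1/cos(x)^2


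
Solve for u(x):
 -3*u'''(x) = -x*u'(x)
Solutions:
 u(x) = C1 + Integral(C2*airyai(3^(2/3)*x/3) + C3*airybi(3^(2/3)*x/3), x)


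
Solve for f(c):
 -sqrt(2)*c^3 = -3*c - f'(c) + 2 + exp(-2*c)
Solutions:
 f(c) = C1 + sqrt(2)*c^4/4 - 3*c^2/2 + 2*c - exp(-2*c)/2


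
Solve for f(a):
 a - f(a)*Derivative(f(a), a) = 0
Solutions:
 f(a) = -sqrt(C1 + a^2)
 f(a) = sqrt(C1 + a^2)


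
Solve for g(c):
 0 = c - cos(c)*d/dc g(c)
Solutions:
 g(c) = C1 + Integral(c/cos(c), c)


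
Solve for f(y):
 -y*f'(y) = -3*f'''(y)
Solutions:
 f(y) = C1 + Integral(C2*airyai(3^(2/3)*y/3) + C3*airybi(3^(2/3)*y/3), y)


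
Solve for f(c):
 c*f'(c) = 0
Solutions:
 f(c) = C1


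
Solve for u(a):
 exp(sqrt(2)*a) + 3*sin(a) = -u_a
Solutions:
 u(a) = C1 - sqrt(2)*exp(sqrt(2)*a)/2 + 3*cos(a)


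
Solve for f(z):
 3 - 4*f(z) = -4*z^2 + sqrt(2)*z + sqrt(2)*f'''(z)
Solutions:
 f(z) = C3*exp(-sqrt(2)*z) + z^2 - sqrt(2)*z/4 + (C1*sin(sqrt(6)*z/2) + C2*cos(sqrt(6)*z/2))*exp(sqrt(2)*z/2) + 3/4


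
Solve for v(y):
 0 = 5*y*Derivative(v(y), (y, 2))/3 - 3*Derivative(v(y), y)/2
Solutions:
 v(y) = C1 + C2*y^(19/10)


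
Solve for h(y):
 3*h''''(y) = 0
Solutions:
 h(y) = C1 + C2*y + C3*y^2 + C4*y^3


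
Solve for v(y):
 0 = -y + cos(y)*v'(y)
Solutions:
 v(y) = C1 + Integral(y/cos(y), y)


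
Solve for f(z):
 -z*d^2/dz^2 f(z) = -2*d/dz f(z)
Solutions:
 f(z) = C1 + C2*z^3


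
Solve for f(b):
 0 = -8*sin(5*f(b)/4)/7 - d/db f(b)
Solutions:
 8*b/7 + 2*log(cos(5*f(b)/4) - 1)/5 - 2*log(cos(5*f(b)/4) + 1)/5 = C1


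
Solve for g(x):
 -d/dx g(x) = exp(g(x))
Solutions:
 g(x) = log(1/(C1 + x))


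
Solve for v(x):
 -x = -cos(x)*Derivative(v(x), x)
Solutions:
 v(x) = C1 + Integral(x/cos(x), x)


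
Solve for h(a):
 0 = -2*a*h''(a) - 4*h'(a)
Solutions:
 h(a) = C1 + C2/a


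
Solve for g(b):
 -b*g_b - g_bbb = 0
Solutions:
 g(b) = C1 + Integral(C2*airyai(-b) + C3*airybi(-b), b)


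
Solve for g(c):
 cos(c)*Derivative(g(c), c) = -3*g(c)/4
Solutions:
 g(c) = C1*(sin(c) - 1)^(3/8)/(sin(c) + 1)^(3/8)


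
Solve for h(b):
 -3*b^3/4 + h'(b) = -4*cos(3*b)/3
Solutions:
 h(b) = C1 + 3*b^4/16 - 4*sin(3*b)/9


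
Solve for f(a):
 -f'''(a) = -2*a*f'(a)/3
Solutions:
 f(a) = C1 + Integral(C2*airyai(2^(1/3)*3^(2/3)*a/3) + C3*airybi(2^(1/3)*3^(2/3)*a/3), a)


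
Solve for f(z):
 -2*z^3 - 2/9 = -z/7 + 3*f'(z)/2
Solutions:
 f(z) = C1 - z^4/3 + z^2/21 - 4*z/27


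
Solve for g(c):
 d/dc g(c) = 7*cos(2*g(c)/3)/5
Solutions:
 -7*c/5 - 3*log(sin(2*g(c)/3) - 1)/4 + 3*log(sin(2*g(c)/3) + 1)/4 = C1


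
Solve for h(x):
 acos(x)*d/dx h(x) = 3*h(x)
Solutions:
 h(x) = C1*exp(3*Integral(1/acos(x), x))


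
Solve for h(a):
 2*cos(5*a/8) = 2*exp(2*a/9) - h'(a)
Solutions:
 h(a) = C1 + 9*exp(2*a/9) - 16*sin(5*a/8)/5


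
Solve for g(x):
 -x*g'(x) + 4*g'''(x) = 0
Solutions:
 g(x) = C1 + Integral(C2*airyai(2^(1/3)*x/2) + C3*airybi(2^(1/3)*x/2), x)


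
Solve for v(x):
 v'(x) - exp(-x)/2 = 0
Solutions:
 v(x) = C1 - exp(-x)/2


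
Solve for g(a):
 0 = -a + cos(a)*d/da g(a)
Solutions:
 g(a) = C1 + Integral(a/cos(a), a)


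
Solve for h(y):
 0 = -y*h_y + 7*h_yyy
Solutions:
 h(y) = C1 + Integral(C2*airyai(7^(2/3)*y/7) + C3*airybi(7^(2/3)*y/7), y)


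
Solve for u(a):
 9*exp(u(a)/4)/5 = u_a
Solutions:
 u(a) = 4*log(-1/(C1 + 9*a)) + 4*log(20)


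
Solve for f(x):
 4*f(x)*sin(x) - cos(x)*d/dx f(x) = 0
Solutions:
 f(x) = C1/cos(x)^4


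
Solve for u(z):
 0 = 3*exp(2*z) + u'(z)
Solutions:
 u(z) = C1 - 3*exp(2*z)/2


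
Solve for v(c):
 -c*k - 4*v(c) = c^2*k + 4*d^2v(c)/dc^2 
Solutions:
 v(c) = C1*sin(c) + C2*cos(c) - c^2*k/4 - c*k/4 + k/2


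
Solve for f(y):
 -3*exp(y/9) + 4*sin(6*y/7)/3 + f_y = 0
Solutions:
 f(y) = C1 + 27*exp(y/9) + 14*cos(6*y/7)/9


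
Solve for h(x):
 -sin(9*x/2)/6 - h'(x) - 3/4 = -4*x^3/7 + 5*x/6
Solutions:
 h(x) = C1 + x^4/7 - 5*x^2/12 - 3*x/4 + cos(9*x/2)/27


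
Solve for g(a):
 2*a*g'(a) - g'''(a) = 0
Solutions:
 g(a) = C1 + Integral(C2*airyai(2^(1/3)*a) + C3*airybi(2^(1/3)*a), a)


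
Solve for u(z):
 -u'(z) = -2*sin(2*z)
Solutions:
 u(z) = C1 - cos(2*z)


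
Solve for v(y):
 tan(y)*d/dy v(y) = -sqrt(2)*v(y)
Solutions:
 v(y) = C1/sin(y)^(sqrt(2))


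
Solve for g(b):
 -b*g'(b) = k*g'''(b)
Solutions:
 g(b) = C1 + Integral(C2*airyai(b*(-1/k)^(1/3)) + C3*airybi(b*(-1/k)^(1/3)), b)


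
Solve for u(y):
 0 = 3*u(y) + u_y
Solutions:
 u(y) = C1*exp(-3*y)


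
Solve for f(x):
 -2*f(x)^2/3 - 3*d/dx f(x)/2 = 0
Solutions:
 f(x) = 9/(C1 + 4*x)


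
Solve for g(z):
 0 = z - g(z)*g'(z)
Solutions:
 g(z) = -sqrt(C1 + z^2)
 g(z) = sqrt(C1 + z^2)


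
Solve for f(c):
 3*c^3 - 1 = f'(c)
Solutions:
 f(c) = C1 + 3*c^4/4 - c


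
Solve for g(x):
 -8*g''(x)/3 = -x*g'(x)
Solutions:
 g(x) = C1 + C2*erfi(sqrt(3)*x/4)


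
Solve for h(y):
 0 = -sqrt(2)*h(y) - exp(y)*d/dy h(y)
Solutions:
 h(y) = C1*exp(sqrt(2)*exp(-y))


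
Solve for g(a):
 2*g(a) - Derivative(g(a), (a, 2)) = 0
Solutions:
 g(a) = C1*exp(-sqrt(2)*a) + C2*exp(sqrt(2)*a)


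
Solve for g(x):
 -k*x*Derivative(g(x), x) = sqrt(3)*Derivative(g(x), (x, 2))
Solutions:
 g(x) = Piecewise((-sqrt(2)*3^(1/4)*sqrt(pi)*C1*erf(sqrt(2)*3^(3/4)*sqrt(k)*x/6)/(2*sqrt(k)) - C2, (k > 0) | (k < 0)), (-C1*x - C2, True))


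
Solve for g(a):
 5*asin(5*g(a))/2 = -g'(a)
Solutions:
 Integral(1/asin(5*_y), (_y, g(a))) = C1 - 5*a/2


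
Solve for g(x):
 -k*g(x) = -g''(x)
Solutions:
 g(x) = C1*exp(-sqrt(k)*x) + C2*exp(sqrt(k)*x)


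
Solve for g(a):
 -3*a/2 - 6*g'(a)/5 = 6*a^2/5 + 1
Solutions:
 g(a) = C1 - a^3/3 - 5*a^2/8 - 5*a/6


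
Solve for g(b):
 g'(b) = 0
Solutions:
 g(b) = C1


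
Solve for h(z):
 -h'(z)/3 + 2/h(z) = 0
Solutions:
 h(z) = -sqrt(C1 + 12*z)
 h(z) = sqrt(C1 + 12*z)


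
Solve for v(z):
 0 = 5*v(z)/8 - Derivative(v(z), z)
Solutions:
 v(z) = C1*exp(5*z/8)


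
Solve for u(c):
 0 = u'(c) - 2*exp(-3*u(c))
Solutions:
 u(c) = log(C1 + 6*c)/3
 u(c) = log((-3^(1/3) - 3^(5/6)*I)*(C1 + 2*c)^(1/3)/2)
 u(c) = log((-3^(1/3) + 3^(5/6)*I)*(C1 + 2*c)^(1/3)/2)


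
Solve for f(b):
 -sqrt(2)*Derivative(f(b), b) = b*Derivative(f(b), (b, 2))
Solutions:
 f(b) = C1 + C2*b^(1 - sqrt(2))


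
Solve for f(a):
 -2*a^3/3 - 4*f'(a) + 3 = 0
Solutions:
 f(a) = C1 - a^4/24 + 3*a/4


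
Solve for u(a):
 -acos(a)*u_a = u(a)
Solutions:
 u(a) = C1*exp(-Integral(1/acos(a), a))


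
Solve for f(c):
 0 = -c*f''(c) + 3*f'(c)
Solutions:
 f(c) = C1 + C2*c^4


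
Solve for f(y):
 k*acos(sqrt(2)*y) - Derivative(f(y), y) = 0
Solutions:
 f(y) = C1 + k*(y*acos(sqrt(2)*y) - sqrt(2)*sqrt(1 - 2*y^2)/2)


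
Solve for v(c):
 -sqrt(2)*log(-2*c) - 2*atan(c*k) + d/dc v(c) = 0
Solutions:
 v(c) = C1 + sqrt(2)*c*(log(-c) - 1) + sqrt(2)*c*log(2) + 2*Piecewise((c*atan(c*k) - log(c^2*k^2 + 1)/(2*k), Ne(k, 0)), (0, True))
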